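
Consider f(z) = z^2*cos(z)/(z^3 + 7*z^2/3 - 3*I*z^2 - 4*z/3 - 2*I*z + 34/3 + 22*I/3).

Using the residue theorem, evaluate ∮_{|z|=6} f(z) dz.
By the residue theorem, ∮_C f(z) dz = 2πi · (sum of the residues of f at the poles inside |z| = 6).

The denominator factors as (z - 1 + I)*(z + 1/3 - 3*I)*(z + 3 - I), so the singularities of f are simple poles at z = 1 - I, z = -1/3 + 3*I, z = -3 + I.
  |1 - I|² = 2 < 36 = 6², so this pole is inside the contour.
  |-1/3 + 3*I|² = 82/9 < 36 = 6², so this pole is inside the contour.
  |-3 + I|² = 10 < 36 = 6², so this pole is inside the contour.

With P(z) = z^2*cos(z) and Q(z) = z^3 + 7*z^2/3 - 3*I*z^2 - 4*z/3 - 2*I*z + 34/3 + 22*I/3, each pole is simple, so Res(f, z₀) = P(z₀)/Q'(z₀) with Q'(z) = 3*z^2 + 14*z/3 - 6*I*z - 4/3 - 2*I.
  Res(f, 1 - I) = P(1 - I)/Q'(1 - I) = (-2*I*cos(1 - I))/(-8/3 - 56*I/3) = (21/200 + 3*I/200)*cos(1 - I)
  Res(f, -1/3 + 3*I) = P(-1/3 + 3*I)/Q'(-1/3 + 3*I) = ((-80/9 - 2*I)*cos(1/3 - 3*I))/(-104/9 + 8*I) = (439/1000 + 477*I/1000)*cos(1/3 - 3*I)
  Res(f, -3 + I) = P(-3 + I)/Q'(-3 + I) = ((8 - 6*I)*cos(3 - I))/(44/3 + 8*I/3) = (57/125 - 123*I/250)*cos(3 - I)

Sum of residues inside C: (21/200 + 3*I/200)*cos(1 - I) + (57/125 - 123*I/250)*cos(3 - I) + (439/1000 + 477*I/1000)*cos(1/3 - 3*I)
∮_C f(z) dz = 2πi · ((21/200 + 3*I/200)*cos(1 - I) + (57/125 - 123*I/250)*cos(3 - I) + (439/1000 + 477*I/1000)*cos(1/3 - 3*I)) = pi*(123/125 + 114*I/125)*cos(3 - I) + pi*(-3/100 + 21*I/100)*cos(1 - I) + pi*(-477/500 + 439*I/500)*cos(1/3 - 3*I)

Final answer: pi*(123/125 + 114*I/125)*cos(3 - I) + pi*(-3/100 + 21*I/100)*cos(1 - I) + pi*(-477/500 + 439*I/500)*cos(1/3 - 3*I)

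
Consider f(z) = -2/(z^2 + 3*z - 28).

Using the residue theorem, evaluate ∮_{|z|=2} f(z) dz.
0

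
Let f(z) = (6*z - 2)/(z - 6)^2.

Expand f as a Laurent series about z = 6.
34/(z - 6)^2 + 6/(z - 6)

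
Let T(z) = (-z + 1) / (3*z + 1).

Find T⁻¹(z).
(-z + 1)/(3*z + 1)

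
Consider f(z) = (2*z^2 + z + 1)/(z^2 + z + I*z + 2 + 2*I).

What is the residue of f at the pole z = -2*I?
Write f(z) = P(z)/Q(z) with P(z) = 2*z^2 + z + 1 and Q(z) = z^2 + z + I*z + 2 + 2*I.
The denominator factors as Q(z) = (z + 2*I)*(z + 1 - I), so z = -2*I is a simple zero of Q and P is analytic there; z = -2*I is therefore a simple pole and
  Res(f, z₀) = P(z₀)/Q'(z₀).

Q'(z) = 2*z + 1 + I, so Q'(-2*I) = 1 - 3*I.
P(-2*I) = -7 - 2*I.

Res(f, -2*I) = (-7 - 2*I)/(1 - 3*I) = -1/10 - 23*I/10

Final answer: -1/10 - 23*I/10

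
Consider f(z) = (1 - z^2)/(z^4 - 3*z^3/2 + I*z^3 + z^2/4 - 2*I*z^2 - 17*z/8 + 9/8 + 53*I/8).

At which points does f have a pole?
The singularities of f are the zeros of the denominator. Factoring,
  z^4 - 3*z^3/2 + I*z^3 + z^2/4 - 2*I*z^2 - 17*z/8 + 9/8 + 53*I/8 = (z - 2 + I/2)*(z + 1 - I/2)*(z - 1 - I)*(z + 1/2 + 2*I)
so the candidates are z = 2 - I/2, z = -1 + I/2, z = 1 + I, z = -1/2 - 2*I.

Check the numerator P(z) = 1 - z^2 at each one:
  P(2 - I/2) = -11/4 + 2*I ≠ 0, so z = 2 - I/2 is a (simple) pole.
  P(-1 + I/2) = 1/4 + I ≠ 0, so z = -1 + I/2 is a (simple) pole.
  P(1 + I) = 1 - 2*I ≠ 0, so z = 1 + I is a (simple) pole.
  P(-1/2 - 2*I) = 19/4 - 2*I ≠ 0, so z = -1/2 - 2*I is a (simple) pole.

Poles of f: {-1 + I/2, -1/2 - 2*I, 1 + I, 2 - I/2}

Final answer: {-1 + I/2, -1/2 - 2*I, 1 + I, 2 - I/2}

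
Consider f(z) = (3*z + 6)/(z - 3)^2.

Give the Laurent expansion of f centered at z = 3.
Put w = z - (3), i.e. z = w + 3. The denominator is w^2, so it suffices to rewrite the numerator in powers of w.

P(z) = 3*z + 6
P(w + 3) = 15 + 3*w

Dividing each term by w^2:
  f = 15/w^2 + 3/w

Substituting back w = z - 3:
  f(z) = 15/(z - 3)^2 + 3/(z - 3)

The series is finite because the numerator is a polynomial; the negative powers form the principal part, and the coefficient of 1/(z - 3) gives Res(f, 3) = 3.

Final answer: 15/(z - 3)^2 + 3/(z - 3)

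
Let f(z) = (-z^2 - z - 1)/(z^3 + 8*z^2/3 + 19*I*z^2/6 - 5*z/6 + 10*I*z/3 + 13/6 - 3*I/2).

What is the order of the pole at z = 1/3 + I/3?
Factor the denominator:
  z^3 + 8*z^2/3 + 19*I*z^2/6 - 5*z/6 + 10*I*z/3 + 13/6 - 3*I/2 = (z - 1/3 - I/3)*(z + 2 + 3*I/2)*(z + 1 + 2*I)

The numerator P(z) = -z^2 - z - 1 has P(1/3 + I/3) = -4/3 - 5*I/9 ≠ 0, so no factor of (z - 1/3 - I/3) cancels.
Near z = 1/3 + I/3 we can therefore write f(z) = g(z)/(z - 1/3 - I/3) with g analytic at 1/3 + I/3 and g(1/3 + I/3) ≠ 0 (g is the numerator divided by the remaining denominator factors).

Hence z = 1/3 + I/3 is a pole of order 1.

Final answer: 1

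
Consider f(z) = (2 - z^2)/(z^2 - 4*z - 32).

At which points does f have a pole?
The singularities of f are the zeros of the denominator. Factoring,
  z^2 - 4*z - 32 = (z + 4)*(z - 8)
so the candidates are z = -4, z = 8.

Check the numerator P(z) = 2 - z^2 at each one:
  P(-4) = -14 ≠ 0, so z = -4 is a (simple) pole.
  P(8) = -62 ≠ 0, so z = 8 is a (simple) pole.

Poles of f: {-4, 8}

Final answer: {-4, 8}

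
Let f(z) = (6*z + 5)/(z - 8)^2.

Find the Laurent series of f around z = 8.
Put w = z - (8), i.e. z = w + 8. The denominator is w^2, so it suffices to rewrite the numerator in powers of w.

P(z) = 6*z + 5
P(w + 8) = 53 + 6*w

Dividing each term by w^2:
  f = 53/w^2 + 6/w

Substituting back w = z - 8:
  f(z) = 53/(z - 8)^2 + 6/(z - 8)

The series is finite because the numerator is a polynomial; the negative powers form the principal part, and the coefficient of 1/(z - 8) gives Res(f, 8) = 6.

Final answer: 53/(z - 8)^2 + 6/(z - 8)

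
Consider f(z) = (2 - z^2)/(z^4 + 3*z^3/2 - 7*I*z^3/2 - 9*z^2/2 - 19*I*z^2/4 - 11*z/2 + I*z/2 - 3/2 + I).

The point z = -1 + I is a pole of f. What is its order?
Factor the denominator:
  z^4 + 3*z^3/2 - 7*I*z^3/2 - 9*z^2/2 - 19*I*z^2/4 - 11*z/2 + I*z/2 - 3/2 + I = (z + 1 - I)^2*(z - 1 - 3*I/2)*(z + 1/2)

The numerator P(z) = 2 - z^2 has P(-1 + I) = 2 + 2*I ≠ 0, so no factor of (z + 1 - I) cancels.
Near z = -1 + I we can therefore write f(z) = g(z)/(z + 1 - I)^2 with g analytic at -1 + I and g(-1 + I) ≠ 0 (g is the numerator divided by the remaining denominator factors).

Hence z = -1 + I is a pole of order 2.

Final answer: 2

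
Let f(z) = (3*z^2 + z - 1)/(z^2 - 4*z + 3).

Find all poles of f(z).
The singularities of f are the zeros of the denominator. Factoring,
  z^2 - 4*z + 3 = (z - 1)*(z - 3)
so the candidates are z = 1, z = 3.

Check the numerator P(z) = 3*z^2 + z - 1 at each one:
  P(1) = 3 ≠ 0, so z = 1 is a (simple) pole.
  P(3) = 29 ≠ 0, so z = 3 is a (simple) pole.

Poles of f: {1, 3}

Final answer: {1, 3}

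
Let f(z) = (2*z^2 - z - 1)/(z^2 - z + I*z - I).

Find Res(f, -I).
Write f(z) = P(z)/Q(z) with P(z) = 2*z^2 - z - 1 and Q(z) = z^2 - z + I*z - I.
The denominator factors as Q(z) = (z - 1)*(z + I), so z = -I is a simple zero of Q and P is analytic there; z = -I is therefore a simple pole and
  Res(f, z₀) = P(z₀)/Q'(z₀).

Q'(z) = 2*z - 1 + I, so Q'(-I) = -1 - I.
P(-I) = -3 + I.

Res(f, -I) = (-3 + I)/(-1 - I) = 1 - 2*I

Final answer: 1 - 2*I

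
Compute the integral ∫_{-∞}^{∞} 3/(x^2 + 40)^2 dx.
Let f(z) = 3/(z^2 + 40)^2. The denominator has no real zeros and deg Q - deg P = 4 ≥ 2, so the integral of f over the upper semicircle |z| = R tends to 0 as R → ∞. Closing the contour in the upper half-plane,
  ∫_{-∞}^{∞} f(x) dx = 2πi · Σ Res(f, z_k)  over the poles with Im z_k > 0.

Zeros of the denominator: z^2 + 40 = 0 gives z = ±2*sqrt(10)*I.
Upper half-plane: z = 2*sqrt(10)*I (a pole of order 2).

Write f(z) = g(z)/(z - 2*sqrt(10)*I)^2 with g(z) = 3/(z + 2*sqrt(10)*I)^2. For a double pole, Res(f, z₀) = g'(z₀):
  g'(z) = -6/(z + 2*sqrt(10)*I)^3
  Res(f, 2*sqrt(10)*I) = g'(2*sqrt(10)*I) = -3*sqrt(10)*I/3200

∫_{-∞}^{∞} f(x) dx = 2πi · (-3*sqrt(10)*I/3200) = 3*sqrt(10)*pi/1600

Final answer: 3*sqrt(10)*pi/1600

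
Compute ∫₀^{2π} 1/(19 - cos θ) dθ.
Call the integral J. The integrand is 2π-periodic and we integrate over a full period, so shifting θ does not change the value (θ → θ + π flips the sign of the trig term). Hence
  J = ∫₀^{2π} dθ/(19 + cos θ).
Put z = e^{iθ}: then cos θ = (z + 1/z)/2, dθ = dz/(iz), and z runs once counterclockwise around |z| = 1:
  J = ∮_{|z|=1} 1/(19 + (z + 1/z)/2) · dz/(iz) = (2/i) ∮_{|z|=1} dz/(z^2 + 38*z + 1).
The roots of z^2 + 38*z + 1 are z = (-19 ± sqrt(19^2 - 1^2)), with sqrt(360) = 6*sqrt(10); their product is 1, so only z₊ = -19 + 6*sqrt(10) lies inside the unit circle (z₋ = -19 - 6*sqrt(10) lies outside).
z₊ is a simple zero of q(z) = z^2 + 38*z + 1, so Res(1/q, z₊) = 1/q'(z₊) with q'(z) = 2*z + 38; and q'(z₊) = (z₊ - z₋) = 12*sqrt(10).
Therefore J = (2/i) · 2πi · 1/(12*sqrt(10)) = 2*pi/(6*sqrt(10)) = sqrt(10)*pi/30

Final answer: sqrt(10)*pi/30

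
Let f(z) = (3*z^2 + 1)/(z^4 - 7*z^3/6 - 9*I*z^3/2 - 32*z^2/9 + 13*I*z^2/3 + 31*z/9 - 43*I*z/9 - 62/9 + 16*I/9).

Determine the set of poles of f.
The singularities of f are the zeros of the denominator. Factoring,
  z^4 - 7*z^3/6 - 9*I*z^3/2 - 32*z^2/9 + 13*I*z^2/3 + 31*z/9 - 43*I*z/9 - 62/9 + 16*I/9 = (z - 1 - I)*(z + 1/2 - 3*I/2)*(z - 1/3 - 3*I)*(z - 1/3 + I)
so the candidates are z = 1 + I, z = -1/2 + 3*I/2, z = 1/3 + 3*I, z = 1/3 - I.

Check the numerator P(z) = 3*z^2 + 1 at each one:
  P(1 + I) = 1 + 6*I ≠ 0, so z = 1 + I is a (simple) pole.
  P(-1/2 + 3*I/2) = -5 - 9*I/2 ≠ 0, so z = -1/2 + 3*I/2 is a (simple) pole.
  P(1/3 + 3*I) = -77/3 + 6*I ≠ 0, so z = 1/3 + 3*I is a (simple) pole.
  P(1/3 - I) = -5/3 - 2*I ≠ 0, so z = 1/3 - I is a (simple) pole.

Poles of f: {-1/2 + 3*I/2, 1/3 - I, 1/3 + 3*I, 1 + I}

Final answer: {-1/2 + 3*I/2, 1/3 - I, 1/3 + 3*I, 1 + I}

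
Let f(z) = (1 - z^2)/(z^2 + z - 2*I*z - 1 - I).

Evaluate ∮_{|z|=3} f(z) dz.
By the residue theorem, ∮_C f(z) dz = 2πi · (sum of the residues of f at the poles inside |z| = 3).

The denominator factors as (z + 1 - I)*(z - I), so the singularities of f are simple poles at z = -1 + I, z = I.
  |-1 + I|² = 2 < 9 = 3², so this pole is inside the contour.
  |I|² = 1 < 9 = 3², so this pole is inside the contour.

With P(z) = 1 - z^2 and Q(z) = z^2 + z - 2*I*z - 1 - I, each pole is simple, so Res(f, z₀) = P(z₀)/Q'(z₀) with Q'(z) = 2*z + 1 - 2*I.
  Res(f, -1 + I) = P(-1 + I)/Q'(-1 + I) = (1 + 2*I)/(-1) = -1 - 2*I
  Res(f, I) = P(I)/Q'(I) = (2)/(1) = 2

Sum of residues inside C: 1 - 2*I
∮_C f(z) dz = 2πi · (1 - 2*I) = pi*(4 + 2*I)

Final answer: pi*(4 + 2*I)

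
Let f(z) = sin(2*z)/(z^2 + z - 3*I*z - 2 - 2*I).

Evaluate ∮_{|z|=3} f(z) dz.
By the residue theorem, ∮_C f(z) dz = 2πi · (sum of the residues of f at the poles inside |z| = 3).

The denominator factors as (z + 1 - I)*(z - 2*I), so the singularities of f are simple poles at z = -1 + I, z = 2*I.
  |-1 + I|² = 2 < 9 = 3², so this pole is inside the contour.
  |2*I|² = 4 < 9 = 3², so this pole is inside the contour.

With P(z) = sin(2*z) and Q(z) = z^2 + z - 3*I*z - 2 - 2*I, each pole is simple, so Res(f, z₀) = P(z₀)/Q'(z₀) with Q'(z) = 2*z + 1 - 3*I.
  Res(f, -1 + I) = P(-1 + I)/Q'(-1 + I) = (-sin(2 - 2*I))/(-1 - I) = (1/2 - I/2)*sin(2 - 2*I)
  Res(f, 2*I) = P(2*I)/Q'(2*I) = (I*sinh(4))/(1 + I) = (1/2 + I/2)*sinh(4)

Sum of residues inside C: (1/2 - I/2)*sin(2 - 2*I) + (1/2 + I/2)*sinh(4)
∮_C f(z) dz = 2πi · ((1/2 - I/2)*sin(2 - 2*I) + (1/2 + I/2)*sinh(4)) = pi*(1 + I)*sin(2 - 2*I) + pi*(-1 + I)*sinh(4)

Final answer: pi*(1 + I)*sin(2 - 2*I) + pi*(-1 + I)*sinh(4)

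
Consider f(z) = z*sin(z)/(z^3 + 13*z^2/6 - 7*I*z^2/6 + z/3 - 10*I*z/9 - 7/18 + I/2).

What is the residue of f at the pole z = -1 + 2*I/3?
(-69/50 + 33*I/50)*sin(1 - 2*I/3)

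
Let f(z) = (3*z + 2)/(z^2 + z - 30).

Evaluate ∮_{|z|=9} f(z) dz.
6*I*pi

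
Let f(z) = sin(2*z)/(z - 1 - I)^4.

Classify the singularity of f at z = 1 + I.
Write f(z) = g(z)/(z - 1 - I)^4 with g(z) = sin(2*z).
g is entire and g(1 + I) = sin(2 + 2*I) ≠ 0, so no factor of (z - 1 - I) cancels: the Laurent expansion of f about z = 1 + I starts at the power -4, i.e. lim_{z→z₀} (z - z₀)^4 f(z) = sin(2 + 2*I) is finite and nonzero.
So z = 1 + I is a pole of order 4.

Final answer: pole of order 4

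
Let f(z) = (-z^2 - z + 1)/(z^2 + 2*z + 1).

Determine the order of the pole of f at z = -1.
Factor the denominator:
  z^2 + 2*z + 1 = (z + 1)^2

The numerator P(z) = -z^2 - z + 1 has P(-1) = 1 ≠ 0, so no factor of (z + 1) cancels.
Near z = -1 we can therefore write f(z) = g(z)/(z + 1)^2 with g analytic at -1 and g(-1) ≠ 0 (g is just the numerator).

Hence z = -1 is a pole of order 2.

Final answer: 2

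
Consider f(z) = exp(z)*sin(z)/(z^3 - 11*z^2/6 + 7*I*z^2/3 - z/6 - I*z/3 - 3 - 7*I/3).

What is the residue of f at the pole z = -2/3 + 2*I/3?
(270/23941 - 2772*I/23941)*exp(-2/3 + 2*I/3)*sin(2/3 - 2*I/3)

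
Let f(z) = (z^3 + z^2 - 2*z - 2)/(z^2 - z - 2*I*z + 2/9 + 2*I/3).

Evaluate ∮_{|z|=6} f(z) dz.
By the residue theorem, ∮_C f(z) dz = 2πi · (sum of the residues of f at the poles inside |z| = 6).

The denominator factors as (z - 2/3 - 2*I)*(z - 1/3), so the singularities of f are simple poles at z = 2/3 + 2*I, z = 1/3.
  |2/3 + 2*I|² = 40/9 < 36 = 6², so this pole is inside the contour.
  |1/3|² = 1/9 < 36 = 6², so this pole is inside the contour.

With P(z) = z^3 + z^2 - 2*z - 2 and Q(z) = z^2 - z - 2*I*z + 2/9 + 2*I/3, each pole is simple, so Res(f, z₀) = P(z₀)/Q'(z₀) with Q'(z) = 2*z - 1 - 2*I.
  Res(f, 2/3 + 2*I) = P(2/3 + 2*I)/Q'(2/3 + 2*I) = (-394/27 - 20*I/3)/(1/3 + 2*I) = -1474/333 + 728*I/111
  Res(f, 1/3) = P(1/3)/Q'(1/3) = (-68/27)/(-1/3 - 2*I) = 68/333 - 136*I/111

Sum of residues inside C: -38/9 + 16*I/3
∮_C f(z) dz = 2πi · (-38/9 + 16*I/3) = pi*(-32/3 - 76*I/9)

Final answer: pi*(-32/3 - 76*I/9)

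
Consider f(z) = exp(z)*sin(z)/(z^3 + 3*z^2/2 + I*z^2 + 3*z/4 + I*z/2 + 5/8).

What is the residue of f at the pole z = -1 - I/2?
-exp(-1 - I/2)*sin(1 + I/2)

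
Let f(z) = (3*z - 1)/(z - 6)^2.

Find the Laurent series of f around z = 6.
17/(z - 6)^2 + 3/(z - 6)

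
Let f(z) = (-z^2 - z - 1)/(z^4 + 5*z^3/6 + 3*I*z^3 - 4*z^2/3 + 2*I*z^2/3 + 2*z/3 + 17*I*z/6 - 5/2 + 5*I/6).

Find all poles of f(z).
The singularities of f are the zeros of the denominator. Factoring,
  z^4 + 5*z^3/6 + 3*I*z^3 - 4*z^2/3 + 2*I*z^2/3 + 2*z/3 + 17*I*z/6 - 5/2 + 5*I/6 = (z + 1/3 + I)*(z - I)*(z + 1 + 2*I)*(z - 1/2 + I)
so the candidates are z = -1/3 - I, z = I, z = -1 - 2*I, z = 1/2 - I.

Check the numerator P(z) = -z^2 - z - 1 at each one:
  P(-1/3 - I) = 2/9 + I/3 ≠ 0, so z = -1/3 - I is a (simple) pole.
  P(I) = -I ≠ 0, so z = I is a (simple) pole.
  P(-1 - 2*I) = 3 - 2*I ≠ 0, so z = -1 - 2*I is a (simple) pole.
  P(1/2 - I) = -3/4 + 2*I ≠ 0, so z = 1/2 - I is a (simple) pole.

Poles of f: {-1 - 2*I, -1/3 - I, I, 1/2 - I}

Final answer: {-1 - 2*I, -1/3 - I, I, 1/2 - I}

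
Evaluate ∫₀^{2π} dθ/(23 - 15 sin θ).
Call the integral J. The integrand is 2π-periodic and we integrate over a full period, so shifting θ does not change the value (θ → θ + π/2 turns sin θ into cos θ; θ → θ + π flips the sign of the trig term). Hence
  J = ∫₀^{2π} dθ/(23 + 15 cos θ).
Put z = e^{iθ}: then cos θ = (z + 1/z)/2, dθ = dz/(iz), and z runs once counterclockwise around |z| = 1:
  J = ∮_{|z|=1} 1/(23 + 15*(z + 1/z)/2) · dz/(iz) = (2/i) ∮_{|z|=1} dz/(15*z^2 + 46*z + 15).
The roots of 15*z^2 + 46*z + 15 are z = (-23 ± sqrt(23^2 - 15^2))/15, with sqrt(304) = 4*sqrt(19); their product is 1, so only z₊ = -23/15 + 4*sqrt(19)/15 lies inside the unit circle (z₋ = -23/15 - 4*sqrt(19)/15 lies outside).
z₊ is a simple zero of q(z) = 15*z^2 + 46*z + 15, so Res(1/q, z₊) = 1/q'(z₊) with q'(z) = 30*z + 46; and q'(z₊) = 15*(z₊ - z₋) = 8*sqrt(19).
Therefore J = (2/i) · 2πi · 1/(8*sqrt(19)) = 2*pi/(4*sqrt(19)) = sqrt(19)*pi/38

Final answer: sqrt(19)*pi/38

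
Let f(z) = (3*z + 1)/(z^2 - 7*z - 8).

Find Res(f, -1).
Write f(z) = P(z)/Q(z) with P(z) = 3*z + 1 and Q(z) = z^2 - 7*z - 8.
The denominator factors as Q(z) = (z - 8)*(z + 1), so z = -1 is a simple zero of Q and P is analytic there; z = -1 is therefore a simple pole and
  Res(f, z₀) = P(z₀)/Q'(z₀).

Q'(z) = 2*z - 7, so Q'(-1) = -9.
P(-1) = -2.

Res(f, -1) = (-2)/(-9) = 2/9

Final answer: 2/9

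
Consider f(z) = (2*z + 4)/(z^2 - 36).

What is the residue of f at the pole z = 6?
Write f(z) = P(z)/Q(z) with P(z) = 2*z + 4 and Q(z) = z^2 - 36.
The denominator factors as Q(z) = (z - 6)*(z + 6), so z = 6 is a simple zero of Q and P is analytic there; z = 6 is therefore a simple pole and
  Res(f, z₀) = P(z₀)/Q'(z₀).

Q'(z) = 2*z, so Q'(6) = 12.
P(6) = 16.

Res(f, 6) = (16)/(12) = 4/3

Final answer: 4/3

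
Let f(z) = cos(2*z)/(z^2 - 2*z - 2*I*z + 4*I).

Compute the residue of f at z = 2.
Write f(z) = P(z)/Q(z) with P(z) = cos(2*z) and Q(z) = z^2 - 2*z - 2*I*z + 4*I.
The denominator factors as Q(z) = (z - 2)*(z - 2*I), so z = 2 is a simple zero of Q and P is analytic there; z = 2 is therefore a simple pole and
  Res(f, z₀) = P(z₀)/Q'(z₀).

Q'(z) = 2*z - 2 - 2*I, so Q'(2) = 2 - 2*I.
P(2) = cos(4).

Res(f, 2) = (cos(4))/(2 - 2*I) = (1/4 + I/4)*cos(4)

Final answer: (1/4 + I/4)*cos(4)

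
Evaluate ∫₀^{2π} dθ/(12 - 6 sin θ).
Call the integral J. The integrand is 2π-periodic and we integrate over a full period, so shifting θ does not change the value (θ → θ + π/2 turns sin θ into cos θ; θ → θ + π flips the sign of the trig term). Hence
  J = ∫₀^{2π} dθ/(12 + 6 cos θ).
Put z = e^{iθ}: then cos θ = (z + 1/z)/2, dθ = dz/(iz), and z runs once counterclockwise around |z| = 1:
  J = ∮_{|z|=1} 1/(12 + 6*(z + 1/z)/2) · dz/(iz) = (2/i) ∮_{|z|=1} dz/(6*z^2 + 24*z + 6).
The roots of 6*z^2 + 24*z + 6 are z = (-12 ± sqrt(12^2 - 6^2))/6, with sqrt(108) = 6*sqrt(3); their product is 1, so only z₊ = -2 + sqrt(3) lies inside the unit circle (z₋ = -2 - sqrt(3) lies outside).
z₊ is a simple zero of q(z) = 6*z^2 + 24*z + 6, so Res(1/q, z₊) = 1/q'(z₊) with q'(z) = 12*z + 24; and q'(z₊) = 6*(z₊ - z₋) = 12*sqrt(3).
Therefore J = (2/i) · 2πi · 1/(12*sqrt(3)) = 2*pi/(6*sqrt(3)) = sqrt(3)*pi/9

Final answer: sqrt(3)*pi/9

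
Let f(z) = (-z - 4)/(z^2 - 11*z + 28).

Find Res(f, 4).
Write f(z) = P(z)/Q(z) with P(z) = -z - 4 and Q(z) = z^2 - 11*z + 28.
The denominator factors as Q(z) = (z - 4)*(z - 7), so z = 4 is a simple zero of Q and P is analytic there; z = 4 is therefore a simple pole and
  Res(f, z₀) = P(z₀)/Q'(z₀).

Q'(z) = 2*z - 11, so Q'(4) = -3.
P(4) = -8.

Res(f, 4) = (-8)/(-3) = 8/3

Final answer: 8/3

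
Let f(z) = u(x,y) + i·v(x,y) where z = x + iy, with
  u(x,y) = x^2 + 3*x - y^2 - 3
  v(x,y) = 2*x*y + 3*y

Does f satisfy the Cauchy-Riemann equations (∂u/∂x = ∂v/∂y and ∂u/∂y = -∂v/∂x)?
∂u/∂x = 2*x + 3
∂v/∂y = 2*x + 3
∂u/∂y = -2*y
∂v/∂x = 2*y
∂u/∂x = ∂v/∂y and ∂u/∂y = -∂v/∂x hold identically; f is analytic.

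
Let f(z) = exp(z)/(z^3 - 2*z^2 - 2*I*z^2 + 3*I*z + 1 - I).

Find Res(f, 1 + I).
Write f(z) = P(z)/Q(z) with P(z) = exp(z) and Q(z) = z^3 - 2*z^2 - 2*I*z^2 + 3*I*z + 1 - I.
The denominator factors as Q(z) = (z - 1 - I)*(z - I)*(z - 1), so z = 1 + I is a simple zero of Q and P is analytic there; z = 1 + I is therefore a simple pole and
  Res(f, z₀) = P(z₀)/Q'(z₀).

Q'(z) = 3*z^2 - 4*z - 4*I*z + 3*I, so Q'(1 + I) = I.
P(1 + I) = exp(1 + I).

Res(f, 1 + I) = (exp(1 + I))/(I) = -I*exp(1 + I)

Final answer: -I*exp(1 + I)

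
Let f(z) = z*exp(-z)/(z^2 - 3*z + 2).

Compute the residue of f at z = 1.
-exp(-1)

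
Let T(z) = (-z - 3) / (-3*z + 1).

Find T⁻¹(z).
(z + 3)/(3*z - 1)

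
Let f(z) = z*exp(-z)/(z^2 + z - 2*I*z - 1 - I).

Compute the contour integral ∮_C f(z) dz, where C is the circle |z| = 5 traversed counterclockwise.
By the residue theorem, ∮_C f(z) dz = 2πi · (sum of the residues of f at the poles inside |z| = 5).

The denominator factors as (z + 1 - I)*(z - I), so the singularities of f are simple poles at z = -1 + I, z = I.
  |-1 + I|² = 2 < 25 = 5², so this pole is inside the contour.
  |I|² = 1 < 25 = 5², so this pole is inside the contour.

With P(z) = z*exp(-z) and Q(z) = z^2 + z - 2*I*z - 1 - I, each pole is simple, so Res(f, z₀) = P(z₀)/Q'(z₀) with Q'(z) = 2*z + 1 - 2*I.
  Res(f, -1 + I) = P(-1 + I)/Q'(-1 + I) = ((-1 + I)*exp(1 - I))/(-1) = (1 - I)*exp(1 - I)
  Res(f, I) = P(I)/Q'(I) = (I*exp(-I))/(1) = I*exp(-I)

Sum of residues inside C: (1 - I)*exp(1 - I) + I*exp(-I)
∮_C f(z) dz = 2πi · ((1 - I)*exp(1 - I) + I*exp(-I)) = pi*(2 + 2*I)*exp(1 - I) - 2*pi*exp(-I)

Final answer: pi*(2 + 2*I)*exp(1 - I) - 2*pi*exp(-I)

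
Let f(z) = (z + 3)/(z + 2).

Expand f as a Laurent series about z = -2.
1/(z + 2) + 1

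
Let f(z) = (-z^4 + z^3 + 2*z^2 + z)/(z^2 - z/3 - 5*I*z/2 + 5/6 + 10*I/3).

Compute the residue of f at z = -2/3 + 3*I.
Write f(z) = P(z)/Q(z) with P(z) = -z^4 + z^3 + 2*z^2 + z and Q(z) = z^2 - z/3 - 5*I*z/2 + 5/6 + 10*I/3.
The denominator factors as Q(z) = (z - 1 + I/2)*(z + 2/3 - 3*I), so z = -2/3 + 3*I is a simple zero of Q and P is analytic there; z = -2/3 + 3*I is therefore a simple pole and
  Res(f, z₀) = P(z₀)/Q'(z₀).

Q'(z) = 2*z - 1/3 - 5*I/2, so Q'(-2/3 + 3*I) = -5/3 + 7*I/2.
P(-2/3 + 3*I) = -4639/81 - 868*I/9.

Res(f, -2/3 + 3*I) = (-4639/81 - 868*I/9)/(-5/3 + 7*I/2) = -235324/14607 + 117026*I/4869

Final answer: -235324/14607 + 117026*I/4869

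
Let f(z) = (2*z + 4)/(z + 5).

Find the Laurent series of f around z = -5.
Put w = z - (-5), i.e. z = w - 5. The denominator is w, so it suffices to rewrite the numerator in powers of w.

P(z) = 2*z + 4
P(w - 5) = -6 + 2*w

Dividing each term by w:
  f = -6/w + 2

Substituting back w = z + 5:
  f(z) = -6/(z + 5) + 2

The series is finite because the numerator is a polynomial; the negative powers form the principal part, and the coefficient of 1/(z + 5) gives Res(f, -5) = -6.

Final answer: -6/(z + 5) + 2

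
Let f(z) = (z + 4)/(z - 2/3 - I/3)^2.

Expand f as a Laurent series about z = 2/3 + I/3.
(14/3 + I/3)/(z - 2/3 - I/3)^2 + 1/(z - 2/3 - I/3)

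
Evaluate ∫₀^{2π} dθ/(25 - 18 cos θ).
2*sqrt(301)*pi/301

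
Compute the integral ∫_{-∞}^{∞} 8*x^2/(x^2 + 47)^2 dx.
Let f(z) = 8*z^2/(z^2 + 47)^2. The denominator has no real zeros and deg Q - deg P = 2 ≥ 2, so the integral of f over the upper semicircle |z| = R tends to 0 as R → ∞. Closing the contour in the upper half-plane,
  ∫_{-∞}^{∞} f(x) dx = 2πi · Σ Res(f, z_k)  over the poles with Im z_k > 0.

Zeros of the denominator: z^2 + 47 = 0 gives z = ±sqrt(47)*I.
Upper half-plane: z = sqrt(47)*I (a pole of order 2).

Write f(z) = g(z)/(z - sqrt(47)*I)^2 with g(z) = 8*z^2/(z + sqrt(47)*I)^2. For a double pole, Res(f, z₀) = g'(z₀):
  g'(z) = 16*sqrt(47)*I*z/(z + sqrt(47)*I)^3
  Res(f, sqrt(47)*I) = g'(sqrt(47)*I) = -2*sqrt(47)*I/47

∫_{-∞}^{∞} f(x) dx = 2πi · (-2*sqrt(47)*I/47) = 4*sqrt(47)*pi/47

Final answer: 4*sqrt(47)*pi/47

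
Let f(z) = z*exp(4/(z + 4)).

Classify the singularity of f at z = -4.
Let u = z + 4. Then
  e^(4/u) = Σ_{k≥0} (4)^k/(k!·u^k) = 1 + 4/u + 8/u^2 + 32/(3*u^3) + ...
which has infinitely many negative powers of u, so exp(4/(z + 4)) has an essential singularity at z = -4.
The extra factor z is a nonzero polynomial; if the product had at most a pole at z = -4, dividing by that polynomial would leave exp(4/(z + 4)) with at most a pole too — contradiction. (Equivalently, the product's Laurent series still has infinitely many negative powers.)
So the singularity is essential.

Final answer: essential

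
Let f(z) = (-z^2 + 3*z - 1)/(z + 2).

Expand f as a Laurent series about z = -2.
Put w = z - (-2), i.e. z = w - 2. The denominator is w, so it suffices to rewrite the numerator in powers of w.

P(z) = -z^2 + 3*z - 1
P(w - 2) = -11 + 7*w - w^2

Dividing each term by w:
  f = -11/w + 7 - w

Substituting back w = z + 2:
  f(z) = -11/(z + 2) + 7 - (z + 2)

The series is finite because the numerator is a polynomial; the negative powers form the principal part, and the coefficient of 1/(z + 2) gives Res(f, -2) = -11.

Final answer: -11/(z + 2) + 7 - (z + 2)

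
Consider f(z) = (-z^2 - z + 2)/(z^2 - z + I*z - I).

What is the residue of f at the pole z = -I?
Write f(z) = P(z)/Q(z) with P(z) = -z^2 - z + 2 and Q(z) = z^2 - z + I*z - I.
The denominator factors as Q(z) = (z - 1)*(z + I), so z = -I is a simple zero of Q and P is analytic there; z = -I is therefore a simple pole and
  Res(f, z₀) = P(z₀)/Q'(z₀).

Q'(z) = 2*z - 1 + I, so Q'(-I) = -1 - I.
P(-I) = 3 + I.

Res(f, -I) = (3 + I)/(-1 - I) = -2 + I

Final answer: -2 + I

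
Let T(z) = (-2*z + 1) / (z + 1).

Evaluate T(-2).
Substitute z = -2:
  numerator:   -2*(-2) + 1 = 5
  denominator: (-2) + 1 = -1
T(-2) = (5)/(-1) = -5

Final answer: -5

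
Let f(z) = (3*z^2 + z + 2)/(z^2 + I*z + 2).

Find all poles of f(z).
{-2*I, I}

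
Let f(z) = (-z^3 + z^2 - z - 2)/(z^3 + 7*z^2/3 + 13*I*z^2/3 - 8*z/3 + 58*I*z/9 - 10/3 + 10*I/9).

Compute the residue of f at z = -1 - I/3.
Write f(z) = P(z)/Q(z) with P(z) = -z^3 + z^2 - z - 2 and Q(z) = z^3 + 7*z^2/3 + 13*I*z^2/3 - 8*z/3 + 58*I*z/9 - 10/3 + 10*I/9.
The denominator factors as Q(z) = (z + 1 + I/3)*(z + 1 + 3*I)*(z + 1/3 + I), so z = -1 - I/3 is a simple zero of Q and P is analytic there; z = -1 - I/3 is therefore a simple pole and
  Res(f, z₀) = P(z₀)/Q'(z₀).

Q'(z) = 3*z^2 + 14*z/3 + 26*I*z/3 - 8/3 + 58*I/9, so Q'(-1 - I/3) = -16/9 - 16*I/9.
P(-1 - I/3) = 5/9 + 53*I/27.

Res(f, -1 - I/3) = (5/9 + 53*I/27)/(-16/9 - 16*I/9) = -17/24 - 19*I/48

Final answer: -17/24 - 19*I/48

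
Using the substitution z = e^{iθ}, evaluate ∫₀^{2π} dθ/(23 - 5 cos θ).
Call the integral J. The integrand is 2π-periodic and we integrate over a full period, so shifting θ does not change the value (θ → θ + π flips the sign of the trig term). Hence
  J = ∫₀^{2π} dθ/(23 + 5 cos θ).
Put z = e^{iθ}: then cos θ = (z + 1/z)/2, dθ = dz/(iz), and z runs once counterclockwise around |z| = 1:
  J = ∮_{|z|=1} 1/(23 + 5*(z + 1/z)/2) · dz/(iz) = (2/i) ∮_{|z|=1} dz/(5*z^2 + 46*z + 5).
The roots of 5*z^2 + 46*z + 5 are z = (-23 ± sqrt(23^2 - 5^2))/5, with sqrt(504) = 6*sqrt(14); their product is 1, so only z₊ = -23/5 + 6*sqrt(14)/5 lies inside the unit circle (z₋ = -23/5 - 6*sqrt(14)/5 lies outside).
z₊ is a simple zero of q(z) = 5*z^2 + 46*z + 5, so Res(1/q, z₊) = 1/q'(z₊) with q'(z) = 10*z + 46; and q'(z₊) = 5*(z₊ - z₋) = 12*sqrt(14).
Therefore J = (2/i) · 2πi · 1/(12*sqrt(14)) = 2*pi/(6*sqrt(14)) = sqrt(14)*pi/42

Final answer: sqrt(14)*pi/42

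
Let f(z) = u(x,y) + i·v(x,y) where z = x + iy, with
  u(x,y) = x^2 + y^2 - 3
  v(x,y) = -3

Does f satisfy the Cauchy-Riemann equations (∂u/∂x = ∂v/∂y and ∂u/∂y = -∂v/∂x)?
∂u/∂x = 2*x
∂v/∂y = 0
∂u/∂y = 2*y
∂v/∂x = 0
∂u/∂x ≠ ∂v/∂y and ∂u/∂y ≠ -∂v/∂x; the Cauchy-Riemann equations are not satisfied, so f is not analytic.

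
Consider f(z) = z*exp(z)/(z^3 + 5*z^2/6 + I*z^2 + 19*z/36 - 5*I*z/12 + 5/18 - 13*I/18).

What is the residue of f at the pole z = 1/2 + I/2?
Write f(z) = P(z)/Q(z) with P(z) = z*exp(z) and Q(z) = z^3 + 5*z^2/6 + I*z^2 + 19*z/36 - 5*I*z/12 + 5/18 - 13*I/18.
The denominator factors as Q(z) = (z + 2/3 + 3*I/2)*(z + 2/3)*(z - 1/2 - I/2), so z = 1/2 + I/2 is a simple zero of Q and P is analytic there; z = 1/2 + I/2 is therefore a simple pole and
  Res(f, z₀) = P(z₀)/Q'(z₀).

Q'(z) = 3*z^2 + 5*z/3 + 2*I*z + 19/36 - 5*I/12, so Q'(1/2 + I/2) = 13/36 + 35*I/12.
P(1/2 + I/2) = (1/2 + I/2)*exp(1/2 + I/2).

Res(f, 1/2 + I/2) = ((1/2 + I/2)*exp(1/2 + I/2))/(13/36 + 35*I/12) = (1062/5597 - 828*I/5597)*exp(1/2 + I/2)

Final answer: (1062/5597 - 828*I/5597)*exp(1/2 + I/2)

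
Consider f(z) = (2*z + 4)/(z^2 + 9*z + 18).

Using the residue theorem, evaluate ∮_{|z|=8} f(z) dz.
By the residue theorem, ∮_C f(z) dz = 2πi · (sum of the residues of f at the poles inside |z| = 8).

The denominator factors as (z + 6)*(z + 3), so the singularities of f are simple poles at z = -6, z = -3.
  |-6|² = 36 < 64 = 8², so this pole is inside the contour.
  |-3|² = 9 < 64 = 8², so this pole is inside the contour.

With P(z) = 2*z + 4 and Q(z) = z^2 + 9*z + 18, each pole is simple, so Res(f, z₀) = P(z₀)/Q'(z₀) with Q'(z) = 2*z + 9.
  Res(f, -6) = P(-6)/Q'(-6) = (-8)/(-3) = 8/3
  Res(f, -3) = P(-3)/Q'(-3) = (-2)/(3) = -2/3

Sum of residues inside C: 2
∮_C f(z) dz = 2πi · (2) = 4*I*pi

Final answer: 4*I*pi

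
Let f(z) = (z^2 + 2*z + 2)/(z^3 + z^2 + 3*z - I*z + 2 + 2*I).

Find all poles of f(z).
The singularities of f are the zeros of the denominator. Factoring,
  z^3 + z^2 + 3*z - I*z + 2 + 2*I = (z + 1 + I)*(z + I)*(z - 2*I)
so the candidates are z = -1 - I, z = -I, z = 2*I.

Check the numerator P(z) = z^2 + 2*z + 2 at each one:
  P(-1 - I) = 0, so the factor (z + 1 + I) cancels and z = -1 - I is only a removable singularity, not a pole.
  P(-I) = 1 - 2*I ≠ 0, so z = -I is a (simple) pole.
  P(2*I) = -2 + 4*I ≠ 0, so z = 2*I is a (simple) pole.

Poles of f: {-I, 2*I}

Final answer: {-I, 2*I}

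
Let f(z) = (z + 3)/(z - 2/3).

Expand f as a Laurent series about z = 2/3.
Put w = z - (2/3), i.e. z = w + 2/3. The denominator is w, so it suffices to rewrite the numerator in powers of w.

P(z) = z + 3
P(w + 2/3) = 11/3 + w

Dividing each term by w:
  f = 11/(3*w) + 1

Substituting back w = z - 2/3:
  f(z) = 11/(3*(z - 2/3)) + 1

The series is finite because the numerator is a polynomial; the negative powers form the principal part, and the coefficient of 1/(z - 2/3) gives Res(f, 2/3) = 11/3.

Final answer: 11/(3*(z - 2/3)) + 1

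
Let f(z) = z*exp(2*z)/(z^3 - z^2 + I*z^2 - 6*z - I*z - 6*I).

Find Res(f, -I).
Write f(z) = P(z)/Q(z) with P(z) = z*exp(2*z) and Q(z) = z^3 - z^2 + I*z^2 - 6*z - I*z - 6*I.
The denominator factors as Q(z) = (z - 3)*(z + I)*(z + 2), so z = -I is a simple zero of Q and P is analytic there; z = -I is therefore a simple pole and
  Res(f, z₀) = P(z₀)/Q'(z₀).

Q'(z) = 3*z^2 - 2*z + 2*I*z - 6 - I, so Q'(-I) = -7 + I.
P(-I) = -I*exp(-2*I).

Res(f, -I) = (-I*exp(-2*I))/(-7 + I) = (-1/50 + 7*I/50)*exp(-2*I)

Final answer: (-1/50 + 7*I/50)*exp(-2*I)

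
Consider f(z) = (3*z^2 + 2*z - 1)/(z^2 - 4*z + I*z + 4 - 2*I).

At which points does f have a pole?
{2 - I, 2}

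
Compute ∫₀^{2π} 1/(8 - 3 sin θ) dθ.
2*sqrt(55)*pi/55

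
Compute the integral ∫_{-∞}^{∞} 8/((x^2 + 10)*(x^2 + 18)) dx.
Let f(z) = 8/((z^2 + 10)*(z^2 + 18)). The denominator has no real zeros and deg Q - deg P = 4 ≥ 2, so the integral of f over the upper semicircle |z| = R tends to 0 as R → ∞. Closing the contour in the upper half-plane,
  ∫_{-∞}^{∞} f(x) dx = 2πi · Σ Res(f, z_k)  over the poles with Im z_k > 0.

Zeros of the denominator: z^2 + 18 = 0 gives z = ±3*sqrt(2)*I; z^2 + 10 = 0 gives z = ±sqrt(10)*I.
Upper half-plane: z = sqrt(10)*I, z = 3*sqrt(2)*I (simple).

Each pole is a simple zero of Q(z) = z^4 + 28*z^2 + 180, so Res(f, z₀) = P(z₀)/Q'(z₀) with P(z) = 8, Q'(z) = 4*z^3 + 56*z:
  Res(f, sqrt(10)*I) = (8)/(16*sqrt(10)*I) = -sqrt(10)*I/20
  Res(f, 3*sqrt(2)*I) = (8)/(-48*sqrt(2)*I) = sqrt(2)*I/12

Sum of residues: I*(-sqrt(10)/20 + sqrt(2)/12)
∫_{-∞}^{∞} f(x) dx = 2πi · (I*(-sqrt(10)/20 + sqrt(2)/12)) = pi*(-5*sqrt(2) + 3*sqrt(10))/30

Final answer: pi*(-5*sqrt(2) + 3*sqrt(10))/30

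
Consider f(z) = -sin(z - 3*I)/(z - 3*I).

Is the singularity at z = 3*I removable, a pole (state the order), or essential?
removable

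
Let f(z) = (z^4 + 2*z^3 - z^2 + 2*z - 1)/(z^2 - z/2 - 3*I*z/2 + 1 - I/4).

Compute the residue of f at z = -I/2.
Write f(z) = P(z)/Q(z) with P(z) = z^4 + 2*z^3 - z^2 + 2*z - 1 and Q(z) = z^2 - z/2 - 3*I*z/2 + 1 - I/4.
The denominator factors as Q(z) = (z - 1/2 - 2*I)*(z + I/2), so z = -I/2 is a simple zero of Q and P is analytic there; z = -I/2 is therefore a simple pole and
  Res(f, z₀) = P(z₀)/Q'(z₀).

Q'(z) = 2*z - 1/2 - 3*I/2, so Q'(-I/2) = -1/2 - 5*I/2.
P(-I/2) = -11/16 - 3*I/4.

Res(f, -I/2) = (-11/16 - 3*I/4)/(-1/2 - 5*I/2) = 71/208 - 43*I/208

Final answer: 71/208 - 43*I/208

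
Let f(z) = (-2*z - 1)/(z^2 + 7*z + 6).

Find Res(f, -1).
Write f(z) = P(z)/Q(z) with P(z) = -2*z - 1 and Q(z) = z^2 + 7*z + 6.
The denominator factors as Q(z) = (z + 1)*(z + 6), so z = -1 is a simple zero of Q and P is analytic there; z = -1 is therefore a simple pole and
  Res(f, z₀) = P(z₀)/Q'(z₀).

Q'(z) = 2*z + 7, so Q'(-1) = 5.
P(-1) = 1.

Res(f, -1) = (1)/(5) = 1/5

Final answer: 1/5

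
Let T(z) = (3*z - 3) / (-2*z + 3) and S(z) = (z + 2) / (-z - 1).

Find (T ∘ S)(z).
(-6*z - 9)/(5*z + 7)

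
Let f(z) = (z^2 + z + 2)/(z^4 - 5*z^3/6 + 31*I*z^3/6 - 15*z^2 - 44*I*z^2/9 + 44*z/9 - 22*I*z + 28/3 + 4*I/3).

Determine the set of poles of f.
The singularities of f are the zeros of the denominator. Factoring,
  z^4 - 5*z^3/6 + 31*I*z^3/6 - 15*z^2 - 44*I*z^2/9 + 44*z/9 - 22*I*z + 28/3 + 4*I/3 = (z - 3 + I)*(z + 2/3 + 2*I)*(z + 3/2 + 3*I/2)*(z + 2*I/3)
so the candidates are z = 3 - I, z = -2/3 - 2*I, z = -3/2 - 3*I/2, z = -2*I/3.

Check the numerator P(z) = z^2 + z + 2 at each one:
  P(3 - I) = 13 - 7*I ≠ 0, so z = 3 - I is a (simple) pole.
  P(-2/3 - 2*I) = -20/9 + 2*I/3 ≠ 0, so z = -2/3 - 2*I is a (simple) pole.
  P(-3/2 - 3*I/2) = 1/2 + 3*I ≠ 0, so z = -3/2 - 3*I/2 is a (simple) pole.
  P(-2*I/3) = 14/9 - 2*I/3 ≠ 0, so z = -2*I/3 is a (simple) pole.

Poles of f: {-3/2 - 3*I/2, -2/3 - 2*I, -2*I/3, 3 - I}

Final answer: {-3/2 - 3*I/2, -2/3 - 2*I, -2*I/3, 3 - I}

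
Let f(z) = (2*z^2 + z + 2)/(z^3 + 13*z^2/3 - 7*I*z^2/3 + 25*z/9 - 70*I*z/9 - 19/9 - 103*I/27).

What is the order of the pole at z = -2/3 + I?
Factor the denominator:
  z^3 + 13*z^2/3 - 7*I*z^2/3 + 25*z/9 - 70*I*z/9 - 19/9 - 103*I/27 = (z + 2/3 - I)^2*(z + 3 - I/3)

The numerator P(z) = 2*z^2 + z + 2 has P(-2/3 + I) = 2/9 - 5*I/3 ≠ 0, so no factor of (z + 2/3 - I) cancels.
Near z = -2/3 + I we can therefore write f(z) = g(z)/(z + 2/3 - I)^2 with g analytic at -2/3 + I and g(-2/3 + I) ≠ 0 (g is the numerator divided by the remaining denominator factors).

Hence z = -2/3 + I is a pole of order 2.

Final answer: 2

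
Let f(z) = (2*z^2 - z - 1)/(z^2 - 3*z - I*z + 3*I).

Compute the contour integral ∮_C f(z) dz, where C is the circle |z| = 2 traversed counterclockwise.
By the residue theorem, ∮_C f(z) dz = 2πi · (sum of the residues of f at the poles inside |z| = 2).

The denominator factors as (z - 3)*(z - I), so the singularities of f are simple poles at z = 3, z = I.
  |3|² = 9 > 4 = 2², so this pole is outside the contour.
  |I|² = 1 < 4 = 2², so this pole is inside the contour.

With P(z) = 2*z^2 - z - 1 and Q(z) = z^2 - 3*z - I*z + 3*I, each pole is simple, so Res(f, z₀) = P(z₀)/Q'(z₀) with Q'(z) = 2*z - 3 - I.
  Res(f, I) = P(I)/Q'(I) = (-3 - I)/(-3 + I) = 4/5 + 3*I/5

∮_C f(z) dz = 2πi · (4/5 + 3*I/5) = pi*(-6/5 + 8*I/5)

Final answer: pi*(-6/5 + 8*I/5)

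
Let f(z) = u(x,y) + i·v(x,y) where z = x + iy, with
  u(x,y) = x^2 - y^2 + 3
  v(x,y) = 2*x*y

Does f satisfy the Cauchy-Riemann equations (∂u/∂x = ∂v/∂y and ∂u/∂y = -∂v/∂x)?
∂u/∂x = 2*x
∂v/∂y = 2*x
∂u/∂y = -2*y
∂v/∂x = 2*y
∂u/∂x = ∂v/∂y and ∂u/∂y = -∂v/∂x hold identically; f is analytic.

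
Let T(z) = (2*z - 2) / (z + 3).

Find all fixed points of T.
{-1/2 - sqrt(7)*I/2, -1/2 + sqrt(7)*I/2}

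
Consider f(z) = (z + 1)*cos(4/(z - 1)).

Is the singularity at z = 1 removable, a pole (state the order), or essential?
Let u = z - 1. Then
  cos(4/u) = Σ_{k≥0} (-1)^k (4)^(2k)/((2k)!·u^(2k)) = 1 - 8/u^2 + 32/(3*u^4) + ...
which has infinitely many negative powers of u, so cos(4/(z - 1)) has an essential singularity at z = 1.
The extra factor z + 1 is a nonzero polynomial; if the product had at most a pole at z = 1, dividing by that polynomial would leave cos(4/(z - 1)) with at most a pole too — contradiction. (Equivalently, the product's Laurent series still has infinitely many negative powers.)
So the singularity is essential.

Final answer: essential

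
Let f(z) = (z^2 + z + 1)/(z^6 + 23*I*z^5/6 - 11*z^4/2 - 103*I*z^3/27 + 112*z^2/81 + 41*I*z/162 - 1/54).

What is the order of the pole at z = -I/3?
Factor the denominator:
  z^6 + 23*I*z^5/6 - 11*z^4/2 - 103*I*z^3/27 + 112*z^2/81 + 41*I*z/162 - 1/54 = (z + I/3)^4*(z + 3*I/2)*(z + I)

The numerator P(z) = z^2 + z + 1 has P(-I/3) = 8/9 - I/3 ≠ 0, so no factor of (z + I/3) cancels.
Near z = -I/3 we can therefore write f(z) = g(z)/(z + I/3)^4 with g analytic at -I/3 and g(-I/3) ≠ 0 (g is the numerator divided by the remaining denominator factors).

Hence z = -I/3 is a pole of order 4.

Final answer: 4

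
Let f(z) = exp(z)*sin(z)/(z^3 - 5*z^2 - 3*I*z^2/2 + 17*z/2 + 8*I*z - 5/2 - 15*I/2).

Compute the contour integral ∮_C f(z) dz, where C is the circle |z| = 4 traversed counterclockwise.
By the residue theorem, ∮_C f(z) dz = 2πi · (sum of the residues of f at the poles inside |z| = 4).

The denominator factors as (z - 1 - 2*I)*(z - 1 - I/2)*(z - 3 + I), so the singularities of f are simple poles at z = 1 + 2*I, z = 1 + I/2, z = 3 - I.
  |1 + 2*I|² = 5 < 16 = 4², so this pole is inside the contour.
  |1 + I/2|² = 5/4 < 16 = 4², so this pole is inside the contour.
  |3 - I|² = 10 < 16 = 4², so this pole is inside the contour.

With P(z) = exp(z)*sin(z) and Q(z) = z^3 - 5*z^2 - 3*I*z^2/2 + 17*z/2 + 8*I*z - 5/2 - 15*I/2, each pole is simple, so Res(f, z₀) = P(z₀)/Q'(z₀) with Q'(z) = 3*z^2 - 10*z - 3*I*z + 17/2 + 8*I.
  Res(f, 1 + 2*I) = P(1 + 2*I)/Q'(1 + 2*I) = (exp(1 + 2*I)*sin(1 + 2*I))/(-9/2 - 3*I) = (-2/13 + 4*I/39)*exp(1 + 2*I)*sin(1 + 2*I)
  Res(f, 1 + I/2) = P(1 + I/2)/Q'(1 + I/2) = (exp(1 + I/2)*sin(1 + I/2))/(9/4 + 3*I) = (4/25 - 16*I/75)*exp(1 + I/2)*sin(1 + I/2)
  Res(f, 3 - I) = P(3 - I)/Q'(3 - I) = (exp(3 - I)*sin(3 - I))/(-1/2 - 9*I) = (-2/325 + 36*I/325)*exp(3 - I)*sin(3 - I)

Sum of residues inside C: (-2/13 + 4*I/39)*exp(1 + 2*I)*sin(1 + 2*I) + (4/25 - 16*I/75)*exp(1 + I/2)*sin(1 + I/2) + (-2/325 + 36*I/325)*exp(3 - I)*sin(3 - I)
∮_C f(z) dz = 2πi · ((-2/13 + 4*I/39)*exp(1 + 2*I)*sin(1 + 2*I) + (4/25 - 16*I/75)*exp(1 + I/2)*sin(1 + I/2) + (-2/325 + 36*I/325)*exp(3 - I)*sin(3 - I)) = pi*(-72/325 - 4*I/325)*exp(3 - I)*sin(3 - I) + pi*(32/75 + 8*I/25)*exp(1 + I/2)*sin(1 + I/2) + pi*(-8/39 - 4*I/13)*exp(1 + 2*I)*sin(1 + 2*I)

Final answer: pi*(-72/325 - 4*I/325)*exp(3 - I)*sin(3 - I) + pi*(32/75 + 8*I/25)*exp(1 + I/2)*sin(1 + I/2) + pi*(-8/39 - 4*I/13)*exp(1 + 2*I)*sin(1 + 2*I)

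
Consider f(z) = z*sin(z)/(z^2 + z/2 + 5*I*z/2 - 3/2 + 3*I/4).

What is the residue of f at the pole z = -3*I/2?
Write f(z) = P(z)/Q(z) with P(z) = z*sin(z) and Q(z) = z^2 + z/2 + 5*I*z/2 - 3/2 + 3*I/4.
The denominator factors as Q(z) = (z + 3*I/2)*(z + 1/2 + I), so z = -3*I/2 is a simple zero of Q and P is analytic there; z = -3*I/2 is therefore a simple pole and
  Res(f, z₀) = P(z₀)/Q'(z₀).

Q'(z) = 2*z + 1/2 + 5*I/2, so Q'(-3*I/2) = 1/2 - I/2.
P(-3*I/2) = -3*sinh(3/2)/2.

Res(f, -3*I/2) = (-3*sinh(3/2)/2)/(1/2 - I/2) = (-3/2 - 3*I/2)*sinh(3/2)

Final answer: (-3/2 - 3*I/2)*sinh(3/2)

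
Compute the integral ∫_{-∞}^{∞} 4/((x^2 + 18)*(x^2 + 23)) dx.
Let f(z) = 4/((z^2 + 18)*(z^2 + 23)). The denominator has no real zeros and deg Q - deg P = 4 ≥ 2, so the integral of f over the upper semicircle |z| = R tends to 0 as R → ∞. Closing the contour in the upper half-plane,
  ∫_{-∞}^{∞} f(x) dx = 2πi · Σ Res(f, z_k)  over the poles with Im z_k > 0.

Zeros of the denominator: z^2 + 23 = 0 gives z = ±sqrt(23)*I; z^2 + 18 = 0 gives z = ±3*sqrt(2)*I.
Upper half-plane: z = 3*sqrt(2)*I, z = sqrt(23)*I (simple).

Each pole is a simple zero of Q(z) = z^4 + 41*z^2 + 414, so Res(f, z₀) = P(z₀)/Q'(z₀) with P(z) = 4, Q'(z) = 4*z^3 + 82*z:
  Res(f, 3*sqrt(2)*I) = (4)/(30*sqrt(2)*I) = -sqrt(2)*I/15
  Res(f, sqrt(23)*I) = (4)/(-10*sqrt(23)*I) = 2*sqrt(23)*I/115

Sum of residues: I*(-23*sqrt(2) + 6*sqrt(23))/345
∫_{-∞}^{∞} f(x) dx = 2πi · (I*(-23*sqrt(2) + 6*sqrt(23))/345) = 2*pi*(-6*sqrt(23) + 23*sqrt(2))/345

Final answer: 2*pi*(-6*sqrt(23) + 23*sqrt(2))/345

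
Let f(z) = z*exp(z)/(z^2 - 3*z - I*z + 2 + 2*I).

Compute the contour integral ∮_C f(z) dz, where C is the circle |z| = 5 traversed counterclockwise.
By the residue theorem, ∮_C f(z) dz = 2πi · (sum of the residues of f at the poles inside |z| = 5).

The denominator factors as (z - 2)*(z - 1 - I), so the singularities of f are simple poles at z = 2, z = 1 + I.
  |2|² = 4 < 25 = 5², so this pole is inside the contour.
  |1 + I|² = 2 < 25 = 5², so this pole is inside the contour.

With P(z) = z*exp(z) and Q(z) = z^2 - 3*z - I*z + 2 + 2*I, each pole is simple, so Res(f, z₀) = P(z₀)/Q'(z₀) with Q'(z) = 2*z - 3 - I.
  Res(f, 2) = P(2)/Q'(2) = (2*exp(2))/(1 - I) = (1 + I)*exp(2)
  Res(f, 1 + I) = P(1 + I)/Q'(1 + I) = ((1 + I)*exp(1 + I))/(-1 + I) = -I*exp(1 + I)

Sum of residues inside C: -I*exp(1 + I) + (1 + I)*exp(2)
∮_C f(z) dz = 2πi · (-I*exp(1 + I) + (1 + I)*exp(2)) = 2*pi*exp(1 + I) + pi*(-2 + 2*I)*exp(2)

Final answer: 2*pi*exp(1 + I) + pi*(-2 + 2*I)*exp(2)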